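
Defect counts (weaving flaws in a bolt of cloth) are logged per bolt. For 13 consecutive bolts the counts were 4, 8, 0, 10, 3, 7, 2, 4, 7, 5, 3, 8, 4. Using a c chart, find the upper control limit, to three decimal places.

11.708

c̄ = (4 + 8 + 0 + 10 + 3 + 7 + 2 + 4 + 7 + 5 + 3 + 8 + 4) / 13 = 65 / 13 = 5.0000
UCL = c̄ + 3√c̄ = 5.0000 + 3 × √5.0000 = 5.0000 + 3 × 2.2361 = 11.7082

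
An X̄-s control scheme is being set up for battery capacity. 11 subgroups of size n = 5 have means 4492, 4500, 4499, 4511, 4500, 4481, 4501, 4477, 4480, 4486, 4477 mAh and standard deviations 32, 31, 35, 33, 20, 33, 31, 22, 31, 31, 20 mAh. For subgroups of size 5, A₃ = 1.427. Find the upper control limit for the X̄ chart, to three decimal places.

X̄̄ = (4492 + 4500 + 4499 + 4511 + 4500 + 4481 + 4501 + 4477 + 4480 + 4486 + 4477) / 11 = 4491.2727
s̄ = (32 + 31 + 35 + 33 + 20 + 33 + 31 + 22 + 31 + 31 + 20) / 11 = 29.0000
UCL = X̄̄ + A₃·s̄ = 4491.2727 + 1.427 × 29.0000 = 4532.6557

4532.656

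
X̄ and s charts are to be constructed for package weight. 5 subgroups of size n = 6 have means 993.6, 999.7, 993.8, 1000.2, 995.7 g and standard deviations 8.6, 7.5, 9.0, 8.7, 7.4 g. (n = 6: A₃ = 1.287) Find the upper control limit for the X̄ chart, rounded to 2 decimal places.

X̄̄ = (993.6 + 999.7 + 993.8 + 1000.2 + 995.7) / 5 = 996.6000
s̄ = (8.6 + 7.5 + 9.0 + 8.7 + 7.4) / 5 = 8.2400
UCL = X̄̄ + A₃·s̄ = 996.6000 + 1.287 × 8.2400 = 1007.2049

1007.20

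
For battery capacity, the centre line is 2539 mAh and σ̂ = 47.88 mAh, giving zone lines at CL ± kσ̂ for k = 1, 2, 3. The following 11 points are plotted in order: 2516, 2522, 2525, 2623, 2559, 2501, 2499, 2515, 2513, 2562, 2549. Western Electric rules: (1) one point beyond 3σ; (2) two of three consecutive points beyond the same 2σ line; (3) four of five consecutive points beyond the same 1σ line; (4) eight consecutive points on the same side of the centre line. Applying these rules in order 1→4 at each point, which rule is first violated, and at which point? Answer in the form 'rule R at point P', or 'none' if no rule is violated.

Zone of each point (C = within 1σ̂, B = 1σ̂–2σ̂, A = 2σ̂–3σ̂, * = beyond 3σ̂; sign = side of CL): 1:-C, 2:-C, 3:-C, 4:+B, 5:+C, 6:-C, 7:-C, 8:-C, 9:-C, 10:+C, 11:+C
No rule fires across all 11 points.

none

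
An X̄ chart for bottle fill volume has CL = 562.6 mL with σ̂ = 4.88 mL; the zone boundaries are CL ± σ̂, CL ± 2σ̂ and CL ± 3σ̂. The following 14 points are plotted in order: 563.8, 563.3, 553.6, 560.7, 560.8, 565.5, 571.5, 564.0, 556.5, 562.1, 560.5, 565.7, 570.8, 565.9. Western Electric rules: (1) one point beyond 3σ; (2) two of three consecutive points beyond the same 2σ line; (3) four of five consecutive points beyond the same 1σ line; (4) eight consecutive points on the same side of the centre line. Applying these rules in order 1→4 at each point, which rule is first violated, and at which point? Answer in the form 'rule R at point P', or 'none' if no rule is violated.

Zone of each point (C = within 1σ̂, B = 1σ̂–2σ̂, A = 2σ̂–3σ̂, * = beyond 3σ̂; sign = side of CL): 1:+C, 2:+C, 3:-B, 4:-C, 5:-C, 6:+C, 7:+B, 8:+C, 9:-B, 10:-C, 11:-C, 12:+C, 13:+B, 14:+C
No rule fires across all 14 points.

none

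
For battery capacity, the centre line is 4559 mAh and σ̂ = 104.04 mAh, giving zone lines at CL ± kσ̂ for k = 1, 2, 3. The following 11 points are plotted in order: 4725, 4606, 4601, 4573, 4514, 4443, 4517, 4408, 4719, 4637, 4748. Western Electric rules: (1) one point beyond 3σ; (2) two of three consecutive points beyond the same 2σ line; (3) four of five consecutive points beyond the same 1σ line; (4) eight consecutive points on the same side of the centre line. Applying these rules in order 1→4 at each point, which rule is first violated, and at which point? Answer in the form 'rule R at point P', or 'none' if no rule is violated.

none

Zone of each point (C = within 1σ̂, B = 1σ̂–2σ̂, A = 2σ̂–3σ̂, * = beyond 3σ̂; sign = side of CL): 1:+B, 2:+C, 3:+C, 4:+C, 5:-C, 6:-B, 7:-C, 8:-B, 9:+B, 10:+C, 11:+B
No rule fires across all 11 points.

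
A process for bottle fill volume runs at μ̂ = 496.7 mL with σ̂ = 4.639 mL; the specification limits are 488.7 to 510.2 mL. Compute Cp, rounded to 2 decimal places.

Cp = (USL − LSL) / (6σ̂) = (510.2 − 488.7) / (6 × 4.639) = 21.5000 / 27.8340 = 0.7724

0.77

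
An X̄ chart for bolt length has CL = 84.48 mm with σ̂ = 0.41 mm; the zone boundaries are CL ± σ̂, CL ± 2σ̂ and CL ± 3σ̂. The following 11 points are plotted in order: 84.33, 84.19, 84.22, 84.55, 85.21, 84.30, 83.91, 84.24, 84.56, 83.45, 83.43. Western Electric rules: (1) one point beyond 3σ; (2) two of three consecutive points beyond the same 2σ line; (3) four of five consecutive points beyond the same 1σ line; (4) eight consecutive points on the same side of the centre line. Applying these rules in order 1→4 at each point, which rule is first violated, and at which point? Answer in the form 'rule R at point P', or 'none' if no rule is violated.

rule 2 at point 11

Zone of each point (C = within 1σ̂, B = 1σ̂–2σ̂, A = 2σ̂–3σ̂, * = beyond 3σ̂; sign = side of CL): 1:-C, 2:-C, 3:-C, 4:+C, 5:+B, 6:-C, 7:-B, 8:-C, 9:+C, 10:-A, 11:-A
Rule 2 (two of three consecutive points beyond the same 2σ limit) is satisfied at point 11.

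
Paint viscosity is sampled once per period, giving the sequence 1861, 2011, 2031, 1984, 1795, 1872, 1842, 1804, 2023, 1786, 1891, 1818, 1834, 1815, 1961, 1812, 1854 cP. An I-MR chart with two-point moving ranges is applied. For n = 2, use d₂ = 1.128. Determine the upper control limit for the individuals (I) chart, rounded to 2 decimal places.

X̄ = (1861 + 2011 + 2031 + 1984 + 1795 + 1872 + 1842 + 1804 + 2023 + 1786 + 1891 + 1818 + 1834 + 1815 + 1961 + 1812 + 1854) / 17 = 1882.0000
Moving ranges: 150, 20, 47, 189, 77, 30, 38, 219, 237, 105, 73, 16, 19, 146, 149, 42; M̄R̄ = 1557.0000 / 16 = 97.3125
UCL = X̄ + 3·M̄R̄/d₂ = 1882.0000 + 3 × 97.3125 / 1.128 = 2140.8098

2140.81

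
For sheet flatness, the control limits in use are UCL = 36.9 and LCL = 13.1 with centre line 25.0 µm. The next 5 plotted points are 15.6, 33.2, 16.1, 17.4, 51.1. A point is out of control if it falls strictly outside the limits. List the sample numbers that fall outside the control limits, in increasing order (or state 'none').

Compare each point to [13.1, 36.9]: sample 5 = 51.1 > UCL.

5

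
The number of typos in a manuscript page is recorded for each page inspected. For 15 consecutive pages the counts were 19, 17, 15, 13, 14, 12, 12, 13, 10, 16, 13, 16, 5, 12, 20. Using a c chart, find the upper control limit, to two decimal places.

24.94

c̄ = (19 + 17 + 15 + 13 + 14 + 12 + 12 + 13 + 10 + 16 + 13 + 16 + 5 + 12 + 20) / 15 = 207 / 15 = 13.8000
UCL = c̄ + 3√c̄ = 13.8000 + 3 × √13.8000 = 13.8000 + 3 × 3.7148 = 24.9445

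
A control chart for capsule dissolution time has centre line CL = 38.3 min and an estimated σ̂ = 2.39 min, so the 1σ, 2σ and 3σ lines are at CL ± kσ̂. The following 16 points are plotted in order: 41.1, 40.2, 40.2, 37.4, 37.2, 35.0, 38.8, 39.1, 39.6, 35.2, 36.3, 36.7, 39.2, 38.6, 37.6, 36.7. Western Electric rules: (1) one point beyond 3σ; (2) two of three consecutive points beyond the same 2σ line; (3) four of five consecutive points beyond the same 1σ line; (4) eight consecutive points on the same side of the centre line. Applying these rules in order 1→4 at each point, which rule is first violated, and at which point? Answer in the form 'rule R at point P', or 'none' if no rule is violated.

none

Zone of each point (C = within 1σ̂, B = 1σ̂–2σ̂, A = 2σ̂–3σ̂, * = beyond 3σ̂; sign = side of CL): 1:+B, 2:+C, 3:+C, 4:-C, 5:-C, 6:-B, 7:+C, 8:+C, 9:+C, 10:-B, 11:-C, 12:-C, 13:+C, 14:+C, 15:-C, 16:-C
No rule fires across all 16 points.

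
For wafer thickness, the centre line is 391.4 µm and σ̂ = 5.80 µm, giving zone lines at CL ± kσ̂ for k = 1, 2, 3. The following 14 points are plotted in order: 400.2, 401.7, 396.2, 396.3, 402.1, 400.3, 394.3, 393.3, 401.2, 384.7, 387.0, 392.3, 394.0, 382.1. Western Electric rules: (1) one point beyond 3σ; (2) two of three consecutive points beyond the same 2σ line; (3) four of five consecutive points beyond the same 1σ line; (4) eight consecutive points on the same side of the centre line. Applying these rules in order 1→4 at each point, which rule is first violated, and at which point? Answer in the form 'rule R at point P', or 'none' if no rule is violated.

rule 4 at point 8

Zone of each point (C = within 1σ̂, B = 1σ̂–2σ̂, A = 2σ̂–3σ̂, * = beyond 3σ̂; sign = side of CL): 1:+B, 2:+B, 3:+C, 4:+C, 5:+B, 6:+B, 7:+C, 8:+C, 9:+B, 10:-B, 11:-C, 12:+C, 13:+C, 14:-B
Rule 4 (eight consecutive points on the same side of the centre line) is satisfied at point 8.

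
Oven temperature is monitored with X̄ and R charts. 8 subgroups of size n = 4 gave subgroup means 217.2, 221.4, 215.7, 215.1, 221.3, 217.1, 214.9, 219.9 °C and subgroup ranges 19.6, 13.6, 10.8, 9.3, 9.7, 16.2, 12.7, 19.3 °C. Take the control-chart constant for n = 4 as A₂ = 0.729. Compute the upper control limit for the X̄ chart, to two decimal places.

227.96

X̄̄ = (217.2 + 221.4 + 215.7 + 215.1 + 221.3 + 217.1 + 214.9 + 219.9) / 8 = 1742.6000 / 8 = 217.8250
R̄ = (19.6 + 13.6 + 10.8 + 9.3 + 9.7 + 16.2 + 12.7 + 19.3) / 8 = 111.2000 / 8 = 13.9000
UCL = X̄̄ + A₂·R̄ = 217.8250 + 0.729 × 13.9000 = 227.9581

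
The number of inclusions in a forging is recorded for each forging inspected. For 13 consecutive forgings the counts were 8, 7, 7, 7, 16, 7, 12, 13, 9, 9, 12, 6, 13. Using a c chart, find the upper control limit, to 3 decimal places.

c̄ = (8 + 7 + 7 + 7 + 16 + 7 + 12 + 13 + 9 + 9 + 12 + 6 + 13) / 13 = 126 / 13 = 9.6923
UCL = c̄ + 3√c̄ = 9.6923 + 3 × √9.6923 = 9.6923 + 3 × 3.1132 = 19.0320

19.032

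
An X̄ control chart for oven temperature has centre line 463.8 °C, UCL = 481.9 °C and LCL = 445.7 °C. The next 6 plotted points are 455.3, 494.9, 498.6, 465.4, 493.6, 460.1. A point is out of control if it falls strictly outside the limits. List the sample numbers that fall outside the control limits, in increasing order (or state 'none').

Compare each point to [445.7, 481.9]: sample 2 = 494.9 > UCL; sample 3 = 498.6 > UCL; sample 5 = 493.6 > UCL.

2, 3, 5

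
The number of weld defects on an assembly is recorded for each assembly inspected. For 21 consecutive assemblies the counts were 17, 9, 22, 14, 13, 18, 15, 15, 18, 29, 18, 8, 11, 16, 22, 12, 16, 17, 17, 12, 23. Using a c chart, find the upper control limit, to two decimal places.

c̄ = (17 + 9 + 22 + 14 + 13 + 18 + 15 + 15 + 18 + 29 + 18 + 8 + 11 + 16 + 22 + 12 + 16 + 17 + 17 + 12 + 23) / 21 = 342 / 21 = 16.2857
UCL = c̄ + 3√c̄ = 16.2857 + 3 × √16.2857 = 16.2857 + 3 × 4.0356 = 28.3924

28.39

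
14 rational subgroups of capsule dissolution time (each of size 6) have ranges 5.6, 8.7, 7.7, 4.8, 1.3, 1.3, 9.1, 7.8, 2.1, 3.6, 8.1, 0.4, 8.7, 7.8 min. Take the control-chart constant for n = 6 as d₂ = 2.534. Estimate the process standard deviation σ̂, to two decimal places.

R̄ = (5.6 + 8.7 + 7.7 + 4.8 + 1.3 + 1.3 + 9.1 + 7.8 + 2.1 + 3.6 + 8.1 + 0.4 + 8.7 + 7.8) / 14 = 5.5000
σ̂ = R̄ / d₂ = 5.5000 / 2.534 = 2.1705

2.17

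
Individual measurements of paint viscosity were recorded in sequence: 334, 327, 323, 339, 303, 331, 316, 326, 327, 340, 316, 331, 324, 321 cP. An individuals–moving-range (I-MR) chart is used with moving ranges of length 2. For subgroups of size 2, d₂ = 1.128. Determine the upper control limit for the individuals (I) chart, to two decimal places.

362.19

X̄ = (334 + 327 + 323 + 339 + 303 + 331 + 316 + 326 + 327 + 340 + 316 + 331 + 324 + 321) / 14 = 325.5714
Moving ranges: 7, 4, 16, 36, 28, 15, 10, 1, 13, 24, 15, 7, 3; M̄R̄ = 179.0000 / 13 = 13.7692
UCL = X̄ + 3·M̄R̄/d₂ = 325.5714 + 3 × 13.7692 / 1.128 = 362.1917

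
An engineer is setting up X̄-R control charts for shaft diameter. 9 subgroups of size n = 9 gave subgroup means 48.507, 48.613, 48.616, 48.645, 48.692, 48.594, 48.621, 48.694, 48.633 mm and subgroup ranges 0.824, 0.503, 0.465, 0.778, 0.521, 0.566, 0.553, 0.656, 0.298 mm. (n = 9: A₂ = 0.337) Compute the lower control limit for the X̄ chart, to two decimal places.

X̄̄ = (48.507 + 48.613 + 48.616 + 48.645 + 48.692 + 48.594 + 48.621 + 48.694 + 48.633) / 9 = 437.6150 / 9 = 48.6239
R̄ = (0.824 + 0.503 + 0.465 + 0.778 + 0.521 + 0.566 + 0.553 + 0.656 + 0.298) / 9 = 5.1640 / 9 = 0.5738
LCL = X̄̄ − A₂·R̄ = 48.6239 − 0.337 × 0.5738 = 48.4305

48.43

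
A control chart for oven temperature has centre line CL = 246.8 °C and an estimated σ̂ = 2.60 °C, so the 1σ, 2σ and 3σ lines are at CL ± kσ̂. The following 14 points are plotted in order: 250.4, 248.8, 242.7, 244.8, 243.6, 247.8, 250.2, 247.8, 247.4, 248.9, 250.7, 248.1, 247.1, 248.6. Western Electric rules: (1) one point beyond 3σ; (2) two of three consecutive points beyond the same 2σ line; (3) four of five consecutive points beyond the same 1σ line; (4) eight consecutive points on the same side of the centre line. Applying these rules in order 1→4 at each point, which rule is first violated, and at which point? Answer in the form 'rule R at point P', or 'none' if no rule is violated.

rule 4 at point 13

Zone of each point (C = within 1σ̂, B = 1σ̂–2σ̂, A = 2σ̂–3σ̂, * = beyond 3σ̂; sign = side of CL): 1:+B, 2:+C, 3:-B, 4:-C, 5:-B, 6:+C, 7:+B, 8:+C, 9:+C, 10:+C, 11:+B, 12:+C, 13:+C, 14:+C
Rule 4 (eight consecutive points on the same side of the centre line) is satisfied at point 13.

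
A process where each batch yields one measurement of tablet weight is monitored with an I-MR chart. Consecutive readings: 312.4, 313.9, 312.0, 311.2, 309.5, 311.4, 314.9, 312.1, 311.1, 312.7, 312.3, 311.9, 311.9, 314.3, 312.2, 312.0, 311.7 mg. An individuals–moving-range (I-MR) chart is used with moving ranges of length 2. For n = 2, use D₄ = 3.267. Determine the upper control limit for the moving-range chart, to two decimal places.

Moving ranges: 1.5, 1.9, 0.8, 1.7, 1.9, 3.5, 2.8, 1.0, 1.6, 0.4, 0.4, 0.0, 2.4, 2.1, 0.2, 0.3; M̄R̄ = 22.5000 / 16 = 1.4062
UCL_MR = D₄·M̄R̄ = 3.267 × 1.4062 = 4.5942

4.59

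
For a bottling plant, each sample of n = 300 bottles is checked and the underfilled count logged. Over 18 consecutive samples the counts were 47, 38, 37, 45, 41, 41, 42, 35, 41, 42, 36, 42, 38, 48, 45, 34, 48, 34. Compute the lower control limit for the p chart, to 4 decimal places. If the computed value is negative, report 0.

p̄ = Σdᵢ / (k·n) = 734 / (18 × 300) = 0.13593
LCL = p̄ − 3·√(p̄(1−p̄)/n) = 0.13593 − 3 × 0.01979 = 0.07657

0.0766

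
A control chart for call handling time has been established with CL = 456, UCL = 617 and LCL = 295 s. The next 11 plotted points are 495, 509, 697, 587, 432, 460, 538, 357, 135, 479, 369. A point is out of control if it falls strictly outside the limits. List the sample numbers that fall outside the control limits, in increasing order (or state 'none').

Compare each point to [295, 617]: sample 3 = 697 > UCL; sample 9 = 135 < LCL.

3, 9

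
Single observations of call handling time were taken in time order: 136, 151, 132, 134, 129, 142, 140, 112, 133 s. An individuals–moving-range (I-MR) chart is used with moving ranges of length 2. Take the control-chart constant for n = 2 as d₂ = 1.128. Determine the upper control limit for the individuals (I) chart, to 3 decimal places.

X̄ = (136 + 151 + 132 + 134 + 129 + 142 + 140 + 112 + 133) / 9 = 134.3333
Moving ranges: 15, 19, 2, 5, 13, 2, 28, 21; M̄R̄ = 105.0000 / 8 = 13.1250
UCL = X̄ + 3·M̄R̄/d₂ = 134.3333 + 3 × 13.1250 / 1.128 = 169.2402

169.240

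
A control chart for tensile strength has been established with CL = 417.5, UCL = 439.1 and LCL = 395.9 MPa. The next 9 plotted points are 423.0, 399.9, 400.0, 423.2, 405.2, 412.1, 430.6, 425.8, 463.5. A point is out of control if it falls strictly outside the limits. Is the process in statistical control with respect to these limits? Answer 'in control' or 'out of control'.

out of control

Compare each point to [395.9, 439.1]: sample 9 = 463.5 > UCL.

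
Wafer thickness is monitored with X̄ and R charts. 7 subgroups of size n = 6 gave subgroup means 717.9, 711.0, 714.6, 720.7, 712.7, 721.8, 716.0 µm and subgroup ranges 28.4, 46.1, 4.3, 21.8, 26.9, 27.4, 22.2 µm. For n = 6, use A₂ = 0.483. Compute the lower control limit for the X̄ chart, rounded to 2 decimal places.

X̄̄ = (717.9 + 711.0 + 714.6 + 720.7 + 712.7 + 721.8 + 716.0) / 7 = 5014.7000 / 7 = 716.3857
R̄ = (28.4 + 46.1 + 4.3 + 21.8 + 26.9 + 27.4 + 22.2) / 7 = 177.1000 / 7 = 25.3000
LCL = X̄̄ − A₂·R̄ = 716.3857 − 0.483 × 25.3000 = 704.1658

704.17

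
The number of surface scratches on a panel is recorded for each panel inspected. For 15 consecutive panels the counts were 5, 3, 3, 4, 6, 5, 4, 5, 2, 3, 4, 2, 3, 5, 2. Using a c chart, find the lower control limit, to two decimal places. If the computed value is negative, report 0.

c̄ = (5 + 3 + 3 + 4 + 6 + 5 + 4 + 5 + 2 + 3 + 4 + 2 + 3 + 5 + 2) / 15 = 56 / 15 = 3.7333
LCL = c̄ − 3√c̄ = 3.7333 − 3 × 1.9322 = -2.0632 → 0 (cannot be negative)

0.00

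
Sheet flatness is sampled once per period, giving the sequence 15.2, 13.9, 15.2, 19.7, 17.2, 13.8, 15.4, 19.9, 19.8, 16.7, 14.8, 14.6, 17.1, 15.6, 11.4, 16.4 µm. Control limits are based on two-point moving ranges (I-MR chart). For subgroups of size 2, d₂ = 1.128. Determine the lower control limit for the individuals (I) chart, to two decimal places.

9.38

X̄ = (15.2 + 13.9 + 15.2 + 19.7 + 17.2 + 13.8 + 15.4 + 19.9 + 19.8 + 16.7 + 14.8 + 14.6 + 17.1 + 15.6 + 11.4 + 16.4) / 16 = 16.0437
Moving ranges: 1.3, 1.3, 4.5, 2.5, 3.4, 1.6, 4.5, 0.1, 3.1, 1.9, 0.2, 2.5, 1.5, 4.2, 5.0; M̄R̄ = 37.6000 / 15 = 2.5067
LCL = X̄ − 3·M̄R̄/d₂ = 16.0437 − 3 × 2.5067 / 1.128 = 9.3771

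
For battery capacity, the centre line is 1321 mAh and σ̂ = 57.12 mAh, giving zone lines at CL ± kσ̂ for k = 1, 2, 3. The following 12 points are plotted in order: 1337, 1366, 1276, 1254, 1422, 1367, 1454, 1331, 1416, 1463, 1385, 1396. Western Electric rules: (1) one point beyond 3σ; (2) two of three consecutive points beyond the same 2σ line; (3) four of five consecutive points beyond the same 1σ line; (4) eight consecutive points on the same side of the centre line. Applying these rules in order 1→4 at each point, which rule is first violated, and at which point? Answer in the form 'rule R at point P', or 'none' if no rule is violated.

Zone of each point (C = within 1σ̂, B = 1σ̂–2σ̂, A = 2σ̂–3σ̂, * = beyond 3σ̂; sign = side of CL): 1:+C, 2:+C, 3:-C, 4:-B, 5:+B, 6:+C, 7:+A, 8:+C, 9:+B, 10:+A, 11:+B, 12:+B
Rule 3 (four of five consecutive points beyond the same 1σ limit) is satisfied at point 11.

rule 3 at point 11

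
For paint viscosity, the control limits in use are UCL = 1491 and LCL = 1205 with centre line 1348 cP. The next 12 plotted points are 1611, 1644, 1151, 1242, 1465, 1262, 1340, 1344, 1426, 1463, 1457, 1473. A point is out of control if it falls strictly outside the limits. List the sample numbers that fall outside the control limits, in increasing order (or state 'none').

Compare each point to [1205, 1491]: sample 1 = 1611 > UCL; sample 2 = 1644 > UCL; sample 3 = 1151 < LCL.

1, 2, 3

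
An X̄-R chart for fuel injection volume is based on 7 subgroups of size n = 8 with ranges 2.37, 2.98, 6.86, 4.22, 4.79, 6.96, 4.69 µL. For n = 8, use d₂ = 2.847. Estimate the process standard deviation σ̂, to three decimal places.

R̄ = (2.37 + 2.98 + 6.86 + 4.22 + 4.79 + 6.96 + 4.69) / 7 = 4.6957
σ̂ = R̄ / d₂ = 4.6957 / 2.847 = 1.6494

1.649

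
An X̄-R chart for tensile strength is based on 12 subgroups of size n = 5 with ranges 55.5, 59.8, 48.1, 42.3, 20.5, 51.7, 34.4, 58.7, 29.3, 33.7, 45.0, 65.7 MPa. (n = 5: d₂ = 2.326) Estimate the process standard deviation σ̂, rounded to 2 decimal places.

R̄ = (55.5 + 59.8 + 48.1 + 42.3 + 20.5 + 51.7 + 34.4 + 58.7 + 29.3 + 33.7 + 45.0 + 65.7) / 12 = 45.3917
σ̂ = R̄ / d₂ = 45.3917 / 2.326 = 19.5149

19.51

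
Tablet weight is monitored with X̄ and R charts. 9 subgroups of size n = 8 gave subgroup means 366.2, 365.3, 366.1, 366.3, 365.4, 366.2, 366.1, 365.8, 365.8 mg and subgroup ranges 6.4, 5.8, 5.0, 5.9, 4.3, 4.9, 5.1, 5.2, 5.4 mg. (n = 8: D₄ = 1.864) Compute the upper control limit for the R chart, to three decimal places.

R̄ = (6.4 + 5.8 + 5.0 + 5.9 + 4.3 + 4.9 + 5.1 + 5.2 + 5.4) / 9 = 48.0000 / 9 = 5.3333
UCL_R = D₄·R̄ = 1.864 × 5.3333 = 9.9413

9.941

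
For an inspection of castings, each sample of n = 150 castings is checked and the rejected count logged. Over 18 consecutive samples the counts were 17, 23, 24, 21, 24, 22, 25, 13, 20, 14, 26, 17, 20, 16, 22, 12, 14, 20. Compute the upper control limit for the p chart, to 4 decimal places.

p̄ = Σdᵢ / (k·n) = 350 / (18 × 150) = 0.12963
UCL = p̄ + 3·√(p̄(1−p̄)/n) = 0.12963 + 3 × √(0.12963×0.87037/150) = 0.12963 + 3 × 0.02743 = 0.21191

0.2119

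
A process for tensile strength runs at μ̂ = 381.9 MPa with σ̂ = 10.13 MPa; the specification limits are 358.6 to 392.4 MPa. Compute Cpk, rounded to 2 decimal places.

Cpu = (USL − μ̂) / (3σ̂) = (392.4 − 381.9) / (3 × 10.13) = 0.3455; Cpl = (μ̂ − LSL) / (3σ̂) = (381.9 − 358.6) / (3 × 10.13) = 0.7667; Cpk = min(Cpu, Cpl) = 0.3455

0.35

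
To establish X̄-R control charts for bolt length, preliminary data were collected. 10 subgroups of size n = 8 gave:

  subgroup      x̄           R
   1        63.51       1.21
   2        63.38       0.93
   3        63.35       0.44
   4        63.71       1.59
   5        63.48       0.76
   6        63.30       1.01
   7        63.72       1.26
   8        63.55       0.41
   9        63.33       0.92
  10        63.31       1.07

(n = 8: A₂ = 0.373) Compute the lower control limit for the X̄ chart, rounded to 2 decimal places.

X̄̄ = (63.51 + 63.38 + 63.35 + 63.71 + 63.48 + 63.30 + 63.72 + 63.55 + 63.33 + 63.31) / 10 = 634.6400 / 10 = 63.4640
R̄ = (1.21 + 0.93 + 0.44 + 1.59 + 0.76 + 1.01 + 1.26 + 0.41 + 0.92 + 1.07) / 10 = 9.6000 / 10 = 0.9600
LCL = X̄̄ − A₂·R̄ = 63.4640 − 0.373 × 0.9600 = 63.1059

63.11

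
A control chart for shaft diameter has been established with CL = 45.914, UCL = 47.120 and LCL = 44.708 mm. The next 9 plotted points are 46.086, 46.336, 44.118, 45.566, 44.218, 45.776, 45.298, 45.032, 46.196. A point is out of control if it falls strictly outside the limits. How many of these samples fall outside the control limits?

Compare each point to [44.708, 47.120]: sample 3 = 44.118 < LCL; sample 5 = 44.218 < LCL.

2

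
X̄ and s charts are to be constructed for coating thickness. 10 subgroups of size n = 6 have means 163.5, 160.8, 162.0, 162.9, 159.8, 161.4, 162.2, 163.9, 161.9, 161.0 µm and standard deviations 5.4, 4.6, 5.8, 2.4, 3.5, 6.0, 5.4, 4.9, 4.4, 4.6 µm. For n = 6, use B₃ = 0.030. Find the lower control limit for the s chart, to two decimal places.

s̄ = (5.4 + 4.6 + 5.8 + 2.4 + 3.5 + 6.0 + 5.4 + 4.9 + 4.4 + 4.6) / 10 = 4.7000
LCL_s = B₃·s̄ = 0.030 × 4.7000 = 0.1410

0.14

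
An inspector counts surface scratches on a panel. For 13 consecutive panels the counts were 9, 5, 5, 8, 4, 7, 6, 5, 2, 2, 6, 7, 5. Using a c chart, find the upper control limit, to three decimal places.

12.473

c̄ = (9 + 5 + 5 + 8 + 4 + 7 + 6 + 5 + 2 + 2 + 6 + 7 + 5) / 13 = 71 / 13 = 5.4615
UCL = c̄ + 3√c̄ = 5.4615 + 3 × √5.4615 = 5.4615 + 3 × 2.3370 = 12.4725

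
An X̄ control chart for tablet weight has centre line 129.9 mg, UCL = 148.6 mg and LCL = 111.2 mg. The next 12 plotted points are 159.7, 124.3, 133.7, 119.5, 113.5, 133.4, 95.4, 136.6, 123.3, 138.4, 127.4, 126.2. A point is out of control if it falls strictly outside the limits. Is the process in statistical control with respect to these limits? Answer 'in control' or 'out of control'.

out of control

Compare each point to [111.2, 148.6]: sample 1 = 159.7 > UCL; sample 7 = 95.4 < LCL.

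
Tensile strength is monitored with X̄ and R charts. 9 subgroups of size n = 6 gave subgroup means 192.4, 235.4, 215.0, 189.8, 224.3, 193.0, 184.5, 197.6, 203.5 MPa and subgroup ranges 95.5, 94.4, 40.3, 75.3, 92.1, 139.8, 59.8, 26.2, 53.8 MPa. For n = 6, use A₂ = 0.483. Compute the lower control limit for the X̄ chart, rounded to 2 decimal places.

167.60

X̄̄ = (192.4 + 235.4 + 215.0 + 189.8 + 224.3 + 193.0 + 184.5 + 197.6 + 203.5) / 9 = 1835.5000 / 9 = 203.9444
R̄ = (95.5 + 94.4 + 40.3 + 75.3 + 92.1 + 139.8 + 59.8 + 26.2 + 53.8) / 9 = 677.2000 / 9 = 75.2444
LCL = X̄̄ − A₂·R̄ = 203.9444 − 0.483 × 75.2444 = 167.6014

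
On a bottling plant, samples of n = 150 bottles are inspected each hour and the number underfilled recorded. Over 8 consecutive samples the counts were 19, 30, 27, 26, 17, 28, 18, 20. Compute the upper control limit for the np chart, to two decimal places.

p̄ = Σdᵢ / (k·n) = 185 / (8 × 150) = 0.15417
UCL = np̄ + 3·√(np̄(1−p̄)) = 23.1250 + 3 × √(23.1250×0.84583) = 23.1250 + 3 × 4.4227 = 36.3930

36.39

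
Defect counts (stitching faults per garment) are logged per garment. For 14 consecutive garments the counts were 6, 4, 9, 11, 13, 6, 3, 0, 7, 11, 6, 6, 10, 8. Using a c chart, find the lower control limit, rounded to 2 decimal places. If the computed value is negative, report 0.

0.00

c̄ = (6 + 4 + 9 + 11 + 13 + 6 + 3 + 0 + 7 + 11 + 6 + 6 + 10 + 8) / 14 = 100 / 14 = 7.1429
LCL = c̄ − 3√c̄ = 7.1429 − 3 × 2.6726 = -0.8750 → 0 (cannot be negative)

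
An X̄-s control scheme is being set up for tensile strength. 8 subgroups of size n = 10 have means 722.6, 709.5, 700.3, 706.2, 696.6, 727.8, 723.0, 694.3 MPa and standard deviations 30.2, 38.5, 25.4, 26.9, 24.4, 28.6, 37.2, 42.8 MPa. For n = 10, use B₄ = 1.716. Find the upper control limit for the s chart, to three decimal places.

s̄ = (30.2 + 38.5 + 25.4 + 26.9 + 24.4 + 28.6 + 37.2 + 42.8) / 8 = 31.7500
UCL_s = B₄·s̄ = 1.716 × 31.7500 = 54.4830

54.483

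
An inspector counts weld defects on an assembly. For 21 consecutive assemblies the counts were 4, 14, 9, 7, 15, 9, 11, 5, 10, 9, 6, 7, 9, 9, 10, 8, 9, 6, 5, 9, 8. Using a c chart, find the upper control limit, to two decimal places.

17.28

c̄ = (4 + 14 + 9 + 7 + 15 + 9 + 11 + 5 + 10 + 9 + 6 + 7 + 9 + 9 + 10 + 8 + 9 + 6 + 5 + 9 + 8) / 21 = 179 / 21 = 8.5238
UCL = c̄ + 3√c̄ = 8.5238 + 3 × √8.5238 = 8.5238 + 3 × 2.9196 = 17.2825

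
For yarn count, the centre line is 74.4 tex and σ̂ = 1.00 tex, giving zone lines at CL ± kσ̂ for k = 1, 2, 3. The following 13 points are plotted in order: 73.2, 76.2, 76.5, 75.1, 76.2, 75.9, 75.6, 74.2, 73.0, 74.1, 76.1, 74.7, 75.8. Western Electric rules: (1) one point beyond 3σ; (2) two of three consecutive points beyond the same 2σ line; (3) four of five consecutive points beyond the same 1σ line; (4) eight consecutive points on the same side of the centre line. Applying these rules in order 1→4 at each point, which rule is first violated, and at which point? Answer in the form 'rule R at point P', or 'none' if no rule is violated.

Zone of each point (C = within 1σ̂, B = 1σ̂–2σ̂, A = 2σ̂–3σ̂, * = beyond 3σ̂; sign = side of CL): 1:-B, 2:+B, 3:+A, 4:+C, 5:+B, 6:+B, 7:+B, 8:-C, 9:-B, 10:-C, 11:+B, 12:+C, 13:+B
Rule 3 (four of five consecutive points beyond the same 1σ limit) is satisfied at point 6.

rule 3 at point 6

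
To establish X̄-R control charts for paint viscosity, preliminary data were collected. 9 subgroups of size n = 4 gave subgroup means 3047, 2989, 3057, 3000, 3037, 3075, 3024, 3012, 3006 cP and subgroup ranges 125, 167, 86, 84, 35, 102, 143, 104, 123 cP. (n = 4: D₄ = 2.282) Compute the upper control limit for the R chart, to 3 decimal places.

245.695

R̄ = (125 + 167 + 86 + 84 + 35 + 102 + 143 + 104 + 123) / 9 = 969.0000 / 9 = 107.6667
UCL_R = D₄·R̄ = 2.282 × 107.6667 = 245.6953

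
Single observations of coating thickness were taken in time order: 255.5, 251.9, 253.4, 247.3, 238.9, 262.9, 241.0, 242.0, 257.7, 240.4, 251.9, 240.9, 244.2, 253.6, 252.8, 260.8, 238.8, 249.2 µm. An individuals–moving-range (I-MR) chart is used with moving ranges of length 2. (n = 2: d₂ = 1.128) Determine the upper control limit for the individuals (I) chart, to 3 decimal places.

X̄ = (255.5 + 251.9 + 253.4 + 247.3 + 238.9 + 262.9 + 241.0 + 242.0 + 257.7 + 240.4 + 251.9 + 240.9 + 244.2 + 253.6 + 252.8 + 260.8 + 238.8 + 249.2) / 18 = 249.0667
Moving ranges: 3.6, 1.5, 6.1, 8.4, 24.0, 21.9, 1.0, 15.7, 17.3, 11.5, 11.0, 3.3, 9.4, 0.8, 8.0, 22.0, 10.4; M̄R̄ = 175.9000 / 17 = 10.3471
UCL = X̄ + 3·M̄R̄/d₂ = 249.0667 + 3 × 10.3471 / 1.128 = 276.5854

276.585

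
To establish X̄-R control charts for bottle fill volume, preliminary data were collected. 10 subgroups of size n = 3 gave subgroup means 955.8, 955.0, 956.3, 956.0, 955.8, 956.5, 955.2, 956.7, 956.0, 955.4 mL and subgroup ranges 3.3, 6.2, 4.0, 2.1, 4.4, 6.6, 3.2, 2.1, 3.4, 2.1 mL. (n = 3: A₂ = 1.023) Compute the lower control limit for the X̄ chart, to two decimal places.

X̄̄ = (955.8 + 955.0 + 956.3 + 956.0 + 955.8 + 956.5 + 955.2 + 956.7 + 956.0 + 955.4) / 10 = 9558.7000 / 10 = 955.8700
R̄ = (3.3 + 6.2 + 4.0 + 2.1 + 4.4 + 6.6 + 3.2 + 2.1 + 3.4 + 2.1) / 10 = 37.4000 / 10 = 3.7400
LCL = X̄̄ − A₂·R̄ = 955.8700 − 1.023 × 3.7400 = 952.0440

952.04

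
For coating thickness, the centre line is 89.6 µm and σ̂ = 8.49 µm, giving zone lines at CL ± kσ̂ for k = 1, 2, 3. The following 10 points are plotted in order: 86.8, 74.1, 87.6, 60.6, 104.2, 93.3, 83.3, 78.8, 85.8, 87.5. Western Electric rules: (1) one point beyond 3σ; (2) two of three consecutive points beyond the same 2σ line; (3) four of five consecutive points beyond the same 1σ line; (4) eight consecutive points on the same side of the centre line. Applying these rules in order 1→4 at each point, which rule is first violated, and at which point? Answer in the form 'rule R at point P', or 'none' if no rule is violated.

Zone of each point (C = within 1σ̂, B = 1σ̂–2σ̂, A = 2σ̂–3σ̂, * = beyond 3σ̂; sign = side of CL): 1:-C, 2:-B, 3:-C, 4:-*, 5:+B, 6:+C, 7:-C, 8:-B, 9:-C, 10:-C
Rule 1 (one point beyond the 3σ limits) is satisfied at point 4.

rule 1 at point 4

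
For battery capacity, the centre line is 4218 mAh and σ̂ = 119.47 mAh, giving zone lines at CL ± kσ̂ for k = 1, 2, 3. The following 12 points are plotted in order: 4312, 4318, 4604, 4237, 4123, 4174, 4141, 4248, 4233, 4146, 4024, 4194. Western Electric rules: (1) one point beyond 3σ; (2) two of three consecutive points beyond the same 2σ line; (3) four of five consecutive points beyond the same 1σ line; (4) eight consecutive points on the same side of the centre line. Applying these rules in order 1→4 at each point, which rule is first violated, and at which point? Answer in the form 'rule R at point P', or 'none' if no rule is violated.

rule 1 at point 3

Zone of each point (C = within 1σ̂, B = 1σ̂–2σ̂, A = 2σ̂–3σ̂, * = beyond 3σ̂; sign = side of CL): 1:+C, 2:+C, 3:+*, 4:+C, 5:-C, 6:-C, 7:-C, 8:+C, 9:+C, 10:-C, 11:-B, 12:-C
Rule 1 (one point beyond the 3σ limits) is satisfied at point 3.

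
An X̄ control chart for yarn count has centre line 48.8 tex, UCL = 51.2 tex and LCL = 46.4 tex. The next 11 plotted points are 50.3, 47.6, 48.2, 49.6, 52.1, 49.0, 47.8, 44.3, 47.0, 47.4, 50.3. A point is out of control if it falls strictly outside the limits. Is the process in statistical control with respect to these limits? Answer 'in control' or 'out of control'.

out of control

Compare each point to [46.4, 51.2]: sample 5 = 52.1 > UCL; sample 8 = 44.3 < LCL.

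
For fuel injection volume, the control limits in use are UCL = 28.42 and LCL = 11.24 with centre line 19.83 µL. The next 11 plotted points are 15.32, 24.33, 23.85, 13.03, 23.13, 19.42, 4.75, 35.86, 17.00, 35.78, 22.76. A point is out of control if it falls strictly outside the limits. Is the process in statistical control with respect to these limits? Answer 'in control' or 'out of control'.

out of control

Compare each point to [11.24, 28.42]: sample 7 = 4.75 < LCL; sample 8 = 35.86 > UCL; sample 10 = 35.78 > UCL.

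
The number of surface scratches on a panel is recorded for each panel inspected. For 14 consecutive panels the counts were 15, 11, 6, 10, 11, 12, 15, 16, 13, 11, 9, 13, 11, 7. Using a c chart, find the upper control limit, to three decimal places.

c̄ = (15 + 11 + 6 + 10 + 11 + 12 + 15 + 16 + 13 + 11 + 9 + 13 + 11 + 7) / 14 = 160 / 14 = 11.4286
UCL = c̄ + 3√c̄ = 11.4286 + 3 × √11.4286 = 11.4286 + 3 × 3.3806 = 21.5704

21.570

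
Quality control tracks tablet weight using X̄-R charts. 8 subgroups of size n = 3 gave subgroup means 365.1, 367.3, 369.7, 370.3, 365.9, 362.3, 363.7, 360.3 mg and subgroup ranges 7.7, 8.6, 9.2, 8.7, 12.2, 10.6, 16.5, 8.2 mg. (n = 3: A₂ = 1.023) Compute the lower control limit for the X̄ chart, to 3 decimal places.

X̄̄ = (365.1 + 367.3 + 369.7 + 370.3 + 365.9 + 362.3 + 363.7 + 360.3) / 8 = 2924.6000 / 8 = 365.5750
R̄ = (7.7 + 8.6 + 9.2 + 8.7 + 12.2 + 10.6 + 16.5 + 8.2) / 8 = 81.7000 / 8 = 10.2125
LCL = X̄̄ − A₂·R̄ = 365.5750 − 1.023 × 10.2125 = 355.1276

355.128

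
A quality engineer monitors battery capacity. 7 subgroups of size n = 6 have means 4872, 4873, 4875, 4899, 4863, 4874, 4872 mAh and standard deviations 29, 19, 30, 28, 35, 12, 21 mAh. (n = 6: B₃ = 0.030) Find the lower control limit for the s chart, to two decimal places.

0.75

s̄ = (29 + 19 + 30 + 28 + 35 + 12 + 21) / 7 = 24.8571
LCL_s = B₃·s̄ = 0.030 × 24.8571 = 0.7457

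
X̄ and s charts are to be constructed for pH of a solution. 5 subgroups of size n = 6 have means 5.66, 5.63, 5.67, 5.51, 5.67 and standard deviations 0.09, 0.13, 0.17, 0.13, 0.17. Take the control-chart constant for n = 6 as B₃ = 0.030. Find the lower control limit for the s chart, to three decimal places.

s̄ = (0.09 + 0.13 + 0.17 + 0.13 + 0.17) / 5 = 0.1380
LCL_s = B₃·s̄ = 0.030 × 0.1380 = 0.0041

0.004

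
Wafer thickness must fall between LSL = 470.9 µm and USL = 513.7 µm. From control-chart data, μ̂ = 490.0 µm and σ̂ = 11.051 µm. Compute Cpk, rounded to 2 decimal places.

Cpu = (USL − μ̂) / (3σ̂) = (513.7 − 490.0) / (3 × 11.051) = 0.7149; Cpl = (μ̂ − LSL) / (3σ̂) = (490.0 − 470.9) / (3 × 11.051) = 0.5761; Cpk = min(Cpu, Cpl) = 0.5761

0.58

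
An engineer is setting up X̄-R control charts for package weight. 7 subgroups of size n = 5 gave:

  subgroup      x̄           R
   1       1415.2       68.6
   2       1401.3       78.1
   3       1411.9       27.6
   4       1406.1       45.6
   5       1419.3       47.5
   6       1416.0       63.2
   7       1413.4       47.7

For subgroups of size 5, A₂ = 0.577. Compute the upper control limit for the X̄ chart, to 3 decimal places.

X̄̄ = (1415.2 + 1401.3 + 1411.9 + 1406.1 + 1419.3 + 1416.0 + 1413.4) / 7 = 9883.2000 / 7 = 1411.8857
R̄ = (68.6 + 78.1 + 27.6 + 45.6 + 47.5 + 63.2 + 47.7) / 7 = 378.3000 / 7 = 54.0429
UCL = X̄̄ + A₂·R̄ = 1411.8857 + 0.577 × 54.0429 = 1443.0684

1443.068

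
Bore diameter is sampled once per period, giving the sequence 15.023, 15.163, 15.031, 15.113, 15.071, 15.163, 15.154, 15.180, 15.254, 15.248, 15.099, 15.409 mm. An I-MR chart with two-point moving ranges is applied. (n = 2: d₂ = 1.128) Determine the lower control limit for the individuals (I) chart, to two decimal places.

X̄ = (15.023 + 15.163 + 15.031 + 15.113 + 15.071 + 15.163 + 15.154 + 15.180 + 15.254 + 15.248 + 15.099 + 15.409) / 12 = 15.1590
Moving ranges: 0.140, 0.132, 0.082, 0.042, 0.092, 0.009, 0.026, 0.074, 0.006, 0.149, 0.310; M̄R̄ = 1.0620 / 11 = 0.0965
LCL = X̄ − 3·M̄R̄/d₂ = 15.1590 − 3 × 0.0965 / 1.128 = 14.9022

14.90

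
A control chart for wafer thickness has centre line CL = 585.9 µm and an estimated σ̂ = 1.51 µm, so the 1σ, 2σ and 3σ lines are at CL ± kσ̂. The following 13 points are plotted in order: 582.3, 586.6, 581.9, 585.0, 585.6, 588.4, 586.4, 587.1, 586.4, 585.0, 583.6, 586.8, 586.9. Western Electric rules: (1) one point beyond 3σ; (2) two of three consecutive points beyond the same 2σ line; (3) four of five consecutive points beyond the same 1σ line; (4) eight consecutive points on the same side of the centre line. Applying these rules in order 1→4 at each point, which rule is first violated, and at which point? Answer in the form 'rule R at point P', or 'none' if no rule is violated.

Zone of each point (C = within 1σ̂, B = 1σ̂–2σ̂, A = 2σ̂–3σ̂, * = beyond 3σ̂; sign = side of CL): 1:-A, 2:+C, 3:-A, 4:-C, 5:-C, 6:+B, 7:+C, 8:+C, 9:+C, 10:-C, 11:-B, 12:+C, 13:+C
Rule 2 (two of three consecutive points beyond the same 2σ limit) is satisfied at point 3.

rule 2 at point 3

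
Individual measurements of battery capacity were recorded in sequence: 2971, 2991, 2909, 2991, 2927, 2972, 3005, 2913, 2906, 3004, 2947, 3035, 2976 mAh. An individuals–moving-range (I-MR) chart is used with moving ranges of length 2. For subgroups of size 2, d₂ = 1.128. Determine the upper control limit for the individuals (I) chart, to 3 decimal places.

X̄ = (2971 + 2991 + 2909 + 2991 + 2927 + 2972 + 3005 + 2913 + 2906 + 3004 + 2947 + 3035 + 2976) / 13 = 2965.1538
Moving ranges: 20, 82, 82, 64, 45, 33, 92, 7, 98, 57, 88, 59; M̄R̄ = 727.0000 / 12 = 60.5833
UCL = X̄ + 3·M̄R̄/d₂ = 2965.1538 + 3 × 60.5833 / 1.128 = 3126.2797

3126.280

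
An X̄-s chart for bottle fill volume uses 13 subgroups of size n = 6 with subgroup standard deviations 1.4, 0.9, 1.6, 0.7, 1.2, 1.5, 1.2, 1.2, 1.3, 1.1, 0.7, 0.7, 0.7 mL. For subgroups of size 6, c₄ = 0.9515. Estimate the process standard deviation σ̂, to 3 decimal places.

s̄ = (1.4 + 0.9 + 1.6 + 0.7 + 1.2 + 1.5 + 1.2 + 1.2 + 1.3 + 1.1 + 0.7 + 0.7 + 0.7) / 13 = 1.0923
σ̂ = s̄ / c₄ = 1.0923 / 0.9515 = 1.1480

1.148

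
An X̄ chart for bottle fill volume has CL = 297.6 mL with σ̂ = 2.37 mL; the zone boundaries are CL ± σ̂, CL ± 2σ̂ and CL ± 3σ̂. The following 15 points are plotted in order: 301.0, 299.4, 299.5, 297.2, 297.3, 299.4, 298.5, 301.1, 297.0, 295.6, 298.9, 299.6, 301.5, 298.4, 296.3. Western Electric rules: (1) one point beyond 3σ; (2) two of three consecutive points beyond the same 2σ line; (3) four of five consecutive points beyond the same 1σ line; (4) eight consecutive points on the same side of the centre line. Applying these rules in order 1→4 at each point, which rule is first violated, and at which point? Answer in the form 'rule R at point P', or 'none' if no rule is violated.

none

Zone of each point (C = within 1σ̂, B = 1σ̂–2σ̂, A = 2σ̂–3σ̂, * = beyond 3σ̂; sign = side of CL): 1:+B, 2:+C, 3:+C, 4:-C, 5:-C, 6:+C, 7:+C, 8:+B, 9:-C, 10:-C, 11:+C, 12:+C, 13:+B, 14:+C, 15:-C
No rule fires across all 15 points.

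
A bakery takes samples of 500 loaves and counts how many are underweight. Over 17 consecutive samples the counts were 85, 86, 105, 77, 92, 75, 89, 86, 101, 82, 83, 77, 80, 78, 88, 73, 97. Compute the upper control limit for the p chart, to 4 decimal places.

p̄ = Σdᵢ / (k·n) = 1454 / (17 × 500) = 0.17106
UCL = p̄ + 3·√(p̄(1−p̄)/n) = 0.17106 + 3 × √(0.17106×0.82894/500) = 0.17106 + 3 × 0.01684 = 0.22158

0.2216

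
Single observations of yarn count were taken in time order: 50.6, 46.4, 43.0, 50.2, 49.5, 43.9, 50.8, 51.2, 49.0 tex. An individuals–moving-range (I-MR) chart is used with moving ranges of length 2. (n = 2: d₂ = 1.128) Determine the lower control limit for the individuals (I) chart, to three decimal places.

38.116

X̄ = (50.6 + 46.4 + 43.0 + 50.2 + 49.5 + 43.9 + 50.8 + 51.2 + 49.0) / 9 = 48.2889
Moving ranges: 4.2, 3.4, 7.2, 0.7, 5.6, 6.9, 0.4, 2.2; M̄R̄ = 30.6000 / 8 = 3.8250
LCL = X̄ − 3·M̄R̄/d₂ = 48.2889 − 3 × 3.8250 / 1.128 = 38.1160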